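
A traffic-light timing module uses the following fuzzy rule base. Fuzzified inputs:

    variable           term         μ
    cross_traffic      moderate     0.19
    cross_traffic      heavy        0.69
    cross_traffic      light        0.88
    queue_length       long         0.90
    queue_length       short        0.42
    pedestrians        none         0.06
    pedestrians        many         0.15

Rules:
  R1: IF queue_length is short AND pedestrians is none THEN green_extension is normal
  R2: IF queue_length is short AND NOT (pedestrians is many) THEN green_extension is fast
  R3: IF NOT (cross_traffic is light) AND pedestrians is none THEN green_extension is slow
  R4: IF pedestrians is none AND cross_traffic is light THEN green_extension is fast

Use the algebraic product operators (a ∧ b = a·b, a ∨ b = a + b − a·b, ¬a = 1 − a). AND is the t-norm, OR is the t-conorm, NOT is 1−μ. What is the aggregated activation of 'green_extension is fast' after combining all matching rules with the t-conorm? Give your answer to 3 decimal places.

R1: short=0.42, none=0.06; AND[a·b] → w = 0.0252
R2: short=0.42, ¬many=1−0.15=0.85; AND[a·b] → w = 0.3570
R3: ¬light=1−0.88=0.12, none=0.06; AND[a·b] → w = 0.0072
R4: none=0.06, light=0.88; AND[a·b] → w = 0.0528
Rules with consequent 'fast': {R2, R4} → strengths 0.3570, 0.0528
Aggregate via t-conorm [a + b − a·b]: 0.3910

0.391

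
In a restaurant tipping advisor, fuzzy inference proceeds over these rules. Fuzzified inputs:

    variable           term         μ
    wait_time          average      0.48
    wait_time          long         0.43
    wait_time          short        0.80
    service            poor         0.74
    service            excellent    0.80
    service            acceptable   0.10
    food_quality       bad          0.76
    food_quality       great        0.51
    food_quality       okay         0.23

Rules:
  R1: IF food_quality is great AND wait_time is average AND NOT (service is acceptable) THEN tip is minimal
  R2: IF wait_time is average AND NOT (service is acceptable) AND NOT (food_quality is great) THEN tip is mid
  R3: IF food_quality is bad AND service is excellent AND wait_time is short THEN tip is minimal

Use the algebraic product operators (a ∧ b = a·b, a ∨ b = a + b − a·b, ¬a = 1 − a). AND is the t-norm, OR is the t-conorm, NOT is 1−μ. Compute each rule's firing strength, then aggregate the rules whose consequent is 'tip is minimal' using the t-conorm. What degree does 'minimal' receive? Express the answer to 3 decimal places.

0.600

R1: great=0.51, average=0.48, ¬acceptable=1−0.10=0.90; AND[a·b] → w = 0.2203
R2: average=0.48, ¬acceptable=1−0.10=0.90, ¬great=1−0.51=0.49; AND[a·b] → w = 0.2117
R3: bad=0.76, excellent=0.80, short=0.80; AND[a·b] → w = 0.4864
Rules with consequent 'minimal': {R1, R3} → strengths 0.2203, 0.4864
Aggregate via t-conorm [a + b − a·b]: 0.5996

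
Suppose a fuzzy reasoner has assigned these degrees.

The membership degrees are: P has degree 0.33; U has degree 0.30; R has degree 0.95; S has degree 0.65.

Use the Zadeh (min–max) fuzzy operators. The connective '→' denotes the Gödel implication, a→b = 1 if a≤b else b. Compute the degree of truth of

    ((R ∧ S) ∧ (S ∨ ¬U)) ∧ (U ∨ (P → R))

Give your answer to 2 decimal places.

0.65

R ∧ S = min(a, b) on (0.95, 0.65) = 0.65
¬U = 1 − 0.30 = 0.70
S ∨ ¬U = max(a, b) on (0.65, 0.70) = 0.70
(R ∧ S) ∧ (S ∨ ¬U) = min(a, b) on (0.65, 0.70) = 0.65
P → R  [Gödel: 1 if a≤b else b] with a=0.33, b=0.95 → 1.00
U ∨ (P → R) = max(a, b) on (0.30, 1.00) = 1.00
((R ∧ S) ∧ (S ∨ ¬U)) ∧ (U ∨ (P → R)) = min(a, b) on (0.65, 1.00) = 0.65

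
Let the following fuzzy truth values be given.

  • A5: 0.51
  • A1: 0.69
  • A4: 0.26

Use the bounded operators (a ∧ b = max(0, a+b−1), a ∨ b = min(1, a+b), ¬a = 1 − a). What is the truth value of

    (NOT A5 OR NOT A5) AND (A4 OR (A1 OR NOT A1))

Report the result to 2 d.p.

NOT A5 = 1 − 0.51 = 0.49
NOT A5 = 1 − 0.51 = 0.49
NOT A5 OR NOT A5 = min(1, a+b) on (0.49, 0.49) = 0.98
NOT A1 = 1 − 0.69 = 0.31
A1 OR NOT A1 = min(1, a+b) on (0.69, 0.31) = 1.00
A4 OR (A1 OR NOT A1) = min(1, a+b) on (0.26, 1.00) = 1.00
(NOT A5 OR NOT A5) AND (A4 OR (A1 OR NOT A1)) = max(0, a+b−1) on (0.98, 1.00) = 0.98

0.98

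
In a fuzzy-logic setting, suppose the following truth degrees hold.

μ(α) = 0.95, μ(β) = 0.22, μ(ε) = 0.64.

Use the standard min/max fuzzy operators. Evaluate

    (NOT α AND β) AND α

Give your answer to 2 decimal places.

NOT α = 1 − 0.95 = 0.05
NOT α AND β = min(a, b) on (0.05, 0.22) = 0.05
(NOT α AND β) AND α = min(a, b) on (0.05, 0.95) = 0.05

0.05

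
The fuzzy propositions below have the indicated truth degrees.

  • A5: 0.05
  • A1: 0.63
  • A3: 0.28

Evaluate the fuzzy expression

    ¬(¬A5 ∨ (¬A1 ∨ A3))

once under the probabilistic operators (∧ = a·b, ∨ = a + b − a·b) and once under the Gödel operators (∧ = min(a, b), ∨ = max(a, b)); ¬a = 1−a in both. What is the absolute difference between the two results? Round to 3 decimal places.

Under probabilistic:
  ¬A5 = 1 − 0.0500 = 0.9500
  ¬A1 = 1 − 0.6300 = 0.3700
  ¬A1 ∨ A3 = a + b − a·b on (0.3700, 0.2800) = 0.5464
  ¬A5 ∨ (¬A1 ∨ A3) = a + b − a·b on (0.9500, 0.5464) = 0.9773
  ¬(¬A5 ∨ (¬A1 ∨ A3)) = 1 − 0.9773 = 0.0227
  → value = 0.0227
Under Gödel:
  ¬A5 = 1 − 0.05 = 0.95
  ¬A1 = 1 − 0.63 = 0.37
  ¬A1 ∨ A3 = max(a, b) on (0.37, 0.28) = 0.37
  ¬A5 ∨ (¬A1 ∨ A3) = max(a, b) on (0.95, 0.37) = 0.95
  ¬(¬A5 ∨ (¬A1 ∨ A3)) = 1 − 0.95 = 0.05
  → value = 0.0500
|0.0227 − 0.0500| = 0.027

0.027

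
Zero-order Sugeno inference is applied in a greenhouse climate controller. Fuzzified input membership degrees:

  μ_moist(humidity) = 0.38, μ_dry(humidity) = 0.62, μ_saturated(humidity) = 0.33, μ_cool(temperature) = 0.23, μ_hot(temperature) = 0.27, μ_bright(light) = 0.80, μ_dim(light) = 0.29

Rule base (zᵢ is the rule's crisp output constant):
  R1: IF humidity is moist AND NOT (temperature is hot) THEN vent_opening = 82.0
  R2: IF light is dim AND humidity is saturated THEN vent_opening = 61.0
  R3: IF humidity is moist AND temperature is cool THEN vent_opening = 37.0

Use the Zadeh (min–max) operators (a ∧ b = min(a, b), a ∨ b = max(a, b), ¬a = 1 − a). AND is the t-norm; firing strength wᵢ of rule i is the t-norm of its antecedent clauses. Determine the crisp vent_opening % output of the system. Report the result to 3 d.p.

R1 (z=82.0): moist=0.38, ¬hot=1−0.27=0.73; AND[min(a, b)] → w = 0.38
R2 (z=61.0): dim=0.29, saturated=0.33; AND[min(a, b)] → w = 0.29
R3 (z=37.0): moist=0.38, cool=0.23; AND[min(a, b)] → w = 0.23
Weighted average = (0.38·82.0 + 0.29·61.0 + 0.23·37.0) / (0.38 + 0.29 + 0.23)
  = 57.3600 / 0.9000 = 63.733

63.733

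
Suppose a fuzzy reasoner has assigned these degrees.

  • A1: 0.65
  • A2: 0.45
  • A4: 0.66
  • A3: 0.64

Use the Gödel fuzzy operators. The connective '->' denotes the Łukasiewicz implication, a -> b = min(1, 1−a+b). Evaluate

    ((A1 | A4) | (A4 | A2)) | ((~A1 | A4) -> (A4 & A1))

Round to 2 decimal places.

A1 | A4 = max(a, b) on (0.65, 0.66) = 0.66
A4 | A2 = max(a, b) on (0.66, 0.45) = 0.66
(A1 | A4) | (A4 | A2) = max(a, b) on (0.66, 0.66) = 0.66
~A1 = 1 − 0.65 = 0.35
~A1 | A4 = max(a, b) on (0.35, 0.66) = 0.66
A4 & A1 = min(a, b) on (0.66, 0.65) = 0.65
(~A1 | A4) -> (A4 & A1)  [Łukasiewicz: min(1, 1−a+b)] with a=0.66, b=0.65 → 0.99
((A1 | A4) | (A4 | A2)) | ((~A1 | A4) -> (A4 & A1)) = max(a, b) on (0.66, 0.99) = 0.99

0.99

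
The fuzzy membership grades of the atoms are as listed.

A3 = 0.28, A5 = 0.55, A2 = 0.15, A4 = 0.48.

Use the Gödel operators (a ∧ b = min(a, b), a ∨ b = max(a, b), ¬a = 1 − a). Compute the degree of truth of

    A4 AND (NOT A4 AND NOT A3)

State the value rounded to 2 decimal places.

0.48

NOT A4 = 1 − 0.48 = 0.52
NOT A3 = 1 − 0.28 = 0.72
NOT A4 AND NOT A3 = min(a, b) on (0.52, 0.72) = 0.52
A4 AND (NOT A4 AND NOT A3) = min(a, b) on (0.48, 0.52) = 0.48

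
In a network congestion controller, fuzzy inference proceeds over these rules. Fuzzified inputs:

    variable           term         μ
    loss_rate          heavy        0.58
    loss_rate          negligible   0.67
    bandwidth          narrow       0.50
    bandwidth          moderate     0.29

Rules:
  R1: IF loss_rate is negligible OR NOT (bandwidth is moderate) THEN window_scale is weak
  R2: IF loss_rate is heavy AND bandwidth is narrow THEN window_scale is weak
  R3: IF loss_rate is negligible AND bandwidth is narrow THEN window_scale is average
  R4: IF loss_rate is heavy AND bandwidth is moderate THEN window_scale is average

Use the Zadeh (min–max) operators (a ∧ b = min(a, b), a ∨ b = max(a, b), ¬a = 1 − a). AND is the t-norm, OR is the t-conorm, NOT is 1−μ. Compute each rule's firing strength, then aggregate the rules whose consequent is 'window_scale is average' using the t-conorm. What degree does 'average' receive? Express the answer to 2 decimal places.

R1: negligible=0.67, ¬moderate=1−0.29=0.71; OR[max(a, b)] → w = 0.71
R2: heavy=0.58, narrow=0.50; AND[min(a, b)] → w = 0.50
R3: negligible=0.67, narrow=0.50; AND[min(a, b)] → w = 0.50
R4: heavy=0.58, moderate=0.29; AND[min(a, b)] → w = 0.29
Rules with consequent 'average': {R3, R4} → strengths 0.50, 0.29
Aggregate via t-conorm [max(a, b)]: 0.50

0.50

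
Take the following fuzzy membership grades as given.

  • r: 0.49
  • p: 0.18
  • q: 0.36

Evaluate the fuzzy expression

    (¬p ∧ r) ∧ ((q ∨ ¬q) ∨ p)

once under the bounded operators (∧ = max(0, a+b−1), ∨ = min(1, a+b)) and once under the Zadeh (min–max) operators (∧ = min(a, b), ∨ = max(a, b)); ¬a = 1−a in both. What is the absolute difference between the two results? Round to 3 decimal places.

0.180

Under bounded:
  ¬p = 1 − 0.18 = 0.82
  ¬p ∧ r = max(0, a+b−1) on (0.82, 0.49) = 0.31
  ¬q = 1 − 0.36 = 0.64
  q ∨ ¬q = min(1, a+b) on (0.36, 0.64) = 1.00
  (q ∨ ¬q) ∨ p = min(1, a+b) on (1.00, 0.18) = 1.00
  (¬p ∧ r) ∧ ((q ∨ ¬q) ∨ p) = max(0, a+b−1) on (0.31, 1.00) = 0.31
  → value = 0.3100
Under Zadeh (min–max):
  ¬p = 1 − 0.18 = 0.82
  ¬p ∧ r = min(a, b) on (0.82, 0.49) = 0.49
  ¬q = 1 − 0.36 = 0.64
  q ∨ ¬q = max(a, b) on (0.36, 0.64) = 0.64
  (q ∨ ¬q) ∨ p = max(a, b) on (0.64, 0.18) = 0.64
  (¬p ∧ r) ∧ ((q ∨ ¬q) ∨ p) = min(a, b) on (0.49, 0.64) = 0.49
  → value = 0.4900
|0.3100 − 0.4900| = 0.180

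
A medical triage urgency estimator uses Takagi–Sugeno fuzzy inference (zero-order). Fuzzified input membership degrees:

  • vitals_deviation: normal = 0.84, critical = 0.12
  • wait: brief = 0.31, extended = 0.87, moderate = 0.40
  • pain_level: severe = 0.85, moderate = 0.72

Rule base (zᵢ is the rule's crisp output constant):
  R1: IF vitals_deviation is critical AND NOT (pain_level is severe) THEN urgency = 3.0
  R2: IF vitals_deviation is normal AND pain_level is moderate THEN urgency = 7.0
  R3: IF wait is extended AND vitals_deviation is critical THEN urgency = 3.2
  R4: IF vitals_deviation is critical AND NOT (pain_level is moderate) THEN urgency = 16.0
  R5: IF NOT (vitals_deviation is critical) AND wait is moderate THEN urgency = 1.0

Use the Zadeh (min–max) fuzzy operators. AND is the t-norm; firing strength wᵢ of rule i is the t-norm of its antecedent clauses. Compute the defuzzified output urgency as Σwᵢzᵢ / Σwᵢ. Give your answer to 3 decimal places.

R1 (z=3.0): critical=0.12, ¬severe=1−0.85=0.15; AND[min(a, b)] → w = 0.12
R2 (z=7.0): normal=0.84, moderate=0.72; AND[min(a, b)] → w = 0.72
R3 (z=3.2): extended=0.87, critical=0.12; AND[min(a, b)] → w = 0.12
R4 (z=16.0): critical=0.12, ¬moderate=1−0.72=0.28; AND[min(a, b)] → w = 0.12
R5 (z=1.0): ¬critical=1−0.12=0.88, moderate=0.40; AND[min(a, b)] → w = 0.40
Weighted average = (0.12·3.0 + 0.72·7.0 + 0.12·3.2 + 0.12·16.0 + 0.40·1.0) / (0.12 + 0.72 + 0.12 + 0.12 + 0.40)
  = 8.1040 / 1.4800 = 5.476

5.476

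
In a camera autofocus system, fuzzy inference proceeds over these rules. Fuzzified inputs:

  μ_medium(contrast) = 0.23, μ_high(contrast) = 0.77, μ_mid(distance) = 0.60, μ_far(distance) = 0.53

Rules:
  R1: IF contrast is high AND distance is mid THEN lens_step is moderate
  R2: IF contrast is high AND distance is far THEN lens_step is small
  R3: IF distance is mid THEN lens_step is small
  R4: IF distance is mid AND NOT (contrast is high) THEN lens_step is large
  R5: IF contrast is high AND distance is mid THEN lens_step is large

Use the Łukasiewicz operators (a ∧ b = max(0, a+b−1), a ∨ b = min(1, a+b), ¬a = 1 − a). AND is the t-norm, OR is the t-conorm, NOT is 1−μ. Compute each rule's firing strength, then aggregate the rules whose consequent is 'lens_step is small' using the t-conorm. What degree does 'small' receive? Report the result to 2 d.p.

0.90

R1: high=0.77, mid=0.60; AND[max(0, a+b−1)] → w = 0.37
R2: high=0.77, far=0.53; AND[max(0, a+b−1)] → w = 0.30
R3: mid=0.60 → w = 0.60
R4: mid=0.60, ¬high=1−0.77=0.23; AND[max(0, a+b−1)] → w = 0.00
R5: high=0.77, mid=0.60; AND[max(0, a+b−1)] → w = 0.37
Rules with consequent 'small': {R2, R3} → strengths 0.30, 0.60
Aggregate via t-conorm [min(1, a+b)]: 0.90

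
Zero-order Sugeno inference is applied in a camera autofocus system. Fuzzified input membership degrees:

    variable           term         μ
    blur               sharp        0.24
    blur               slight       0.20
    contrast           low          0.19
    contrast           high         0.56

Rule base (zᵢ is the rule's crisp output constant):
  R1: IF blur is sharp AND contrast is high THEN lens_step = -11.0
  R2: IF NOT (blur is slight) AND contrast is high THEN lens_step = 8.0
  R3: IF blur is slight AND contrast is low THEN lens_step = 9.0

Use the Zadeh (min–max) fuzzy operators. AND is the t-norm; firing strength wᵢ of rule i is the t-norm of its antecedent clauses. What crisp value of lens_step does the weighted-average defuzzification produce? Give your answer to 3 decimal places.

3.586

R1 (z=-11.0): sharp=0.24, high=0.56; AND[min(a, b)] → w = 0.24
R2 (z=8.0): ¬slight=1−0.20=0.80, high=0.56; AND[min(a, b)] → w = 0.56
R3 (z=9.0): slight=0.20, low=0.19; AND[min(a, b)] → w = 0.19
Weighted average = (0.24·-11.0 + 0.56·8.0 + 0.19·9.0) / (0.24 + 0.56 + 0.19)
  = 3.5500 / 0.9900 = 3.586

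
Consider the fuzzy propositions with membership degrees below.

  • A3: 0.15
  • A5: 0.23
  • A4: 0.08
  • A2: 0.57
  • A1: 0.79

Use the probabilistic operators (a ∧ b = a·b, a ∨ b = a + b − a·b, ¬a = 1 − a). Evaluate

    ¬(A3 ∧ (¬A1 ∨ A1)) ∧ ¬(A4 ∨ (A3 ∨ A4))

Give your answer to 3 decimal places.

¬A1 = 1 − 0.7900 = 0.2100
¬A1 ∨ A1 = a + b − a·b on (0.2100, 0.7900) = 0.8341
A3 ∧ (¬A1 ∨ A1) = a·b on (0.1500, 0.8341) = 0.1251
¬(A3 ∧ (¬A1 ∨ A1)) = 1 − 0.1251 = 0.8749
A3 ∨ A4 = a + b − a·b on (0.1500, 0.0800) = 0.2180
A4 ∨ (A3 ∨ A4) = a + b − a·b on (0.0800, 0.2180) = 0.2806
¬(A4 ∨ (A3 ∨ A4)) = 1 − 0.2806 = 0.7194
¬(A3 ∧ (¬A1 ∨ A1)) ∧ ¬(A4 ∨ (A3 ∨ A4)) = a·b on (0.8749, 0.7194) = 0.6294

0.629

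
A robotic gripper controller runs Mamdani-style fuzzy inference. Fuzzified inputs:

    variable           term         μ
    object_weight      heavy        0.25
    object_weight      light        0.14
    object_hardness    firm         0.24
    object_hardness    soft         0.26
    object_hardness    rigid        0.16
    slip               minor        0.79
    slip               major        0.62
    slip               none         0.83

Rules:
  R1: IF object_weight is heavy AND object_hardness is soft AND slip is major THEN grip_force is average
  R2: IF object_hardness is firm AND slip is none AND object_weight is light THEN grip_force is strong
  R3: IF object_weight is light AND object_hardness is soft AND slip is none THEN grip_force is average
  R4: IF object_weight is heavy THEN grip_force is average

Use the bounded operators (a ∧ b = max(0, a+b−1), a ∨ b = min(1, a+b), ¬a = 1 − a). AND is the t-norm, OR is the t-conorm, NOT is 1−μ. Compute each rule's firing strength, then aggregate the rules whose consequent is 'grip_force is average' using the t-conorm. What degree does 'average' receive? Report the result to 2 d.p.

R1: heavy=0.25, soft=0.26, major=0.62; AND[max(0, a+b−1)] → w = 0.00
R2: firm=0.24, none=0.83, light=0.14; AND[max(0, a+b−1)] → w = 0.00
R3: light=0.14, soft=0.26, none=0.83; AND[max(0, a+b−1)] → w = 0.00
R4: heavy=0.25 → w = 0.25
Rules with consequent 'average': {R1, R3, R4} → strengths 0.00, 0.00, 0.25
Aggregate via t-conorm [min(1, a+b)]: 0.25

0.25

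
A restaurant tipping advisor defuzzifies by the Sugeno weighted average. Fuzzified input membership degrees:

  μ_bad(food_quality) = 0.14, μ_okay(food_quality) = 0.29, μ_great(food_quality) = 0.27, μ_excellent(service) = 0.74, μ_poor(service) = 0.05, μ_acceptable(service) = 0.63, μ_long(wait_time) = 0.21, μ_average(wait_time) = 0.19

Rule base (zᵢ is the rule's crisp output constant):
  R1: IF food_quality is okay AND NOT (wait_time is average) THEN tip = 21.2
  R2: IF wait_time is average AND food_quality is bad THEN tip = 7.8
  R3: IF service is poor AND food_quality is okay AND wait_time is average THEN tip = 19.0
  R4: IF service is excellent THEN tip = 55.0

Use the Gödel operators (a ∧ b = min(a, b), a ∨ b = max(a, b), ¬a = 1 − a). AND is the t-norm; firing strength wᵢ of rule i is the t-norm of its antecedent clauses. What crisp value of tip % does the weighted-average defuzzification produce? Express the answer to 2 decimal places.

40.07

R1 (z=21.2): okay=0.29, ¬average=1−0.19=0.81; AND[min(a, b)] → w = 0.29
R2 (z=7.8): average=0.19, bad=0.14; AND[min(a, b)] → w = 0.14
R3 (z=19.0): poor=0.05, okay=0.29, average=0.19; AND[min(a, b)] → w = 0.05
R4 (z=55.0): excellent=0.74 → w = 0.74
Weighted average = (0.29·21.2 + 0.14·7.8 + 0.05·19.0 + 0.74·55.0) / (0.29 + 0.14 + 0.05 + 0.74)
  = 48.8900 / 1.2200 = 40.07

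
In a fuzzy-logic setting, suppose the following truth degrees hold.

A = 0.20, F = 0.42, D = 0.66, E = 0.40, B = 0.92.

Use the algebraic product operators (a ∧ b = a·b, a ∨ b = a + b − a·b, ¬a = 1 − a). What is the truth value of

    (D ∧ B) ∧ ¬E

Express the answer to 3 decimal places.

D ∧ B = a·b on (0.6600, 0.9200) = 0.6072
¬E = 1 − 0.4000 = 0.6000
(D ∧ B) ∧ ¬E = a·b on (0.6072, 0.6000) = 0.3643

0.364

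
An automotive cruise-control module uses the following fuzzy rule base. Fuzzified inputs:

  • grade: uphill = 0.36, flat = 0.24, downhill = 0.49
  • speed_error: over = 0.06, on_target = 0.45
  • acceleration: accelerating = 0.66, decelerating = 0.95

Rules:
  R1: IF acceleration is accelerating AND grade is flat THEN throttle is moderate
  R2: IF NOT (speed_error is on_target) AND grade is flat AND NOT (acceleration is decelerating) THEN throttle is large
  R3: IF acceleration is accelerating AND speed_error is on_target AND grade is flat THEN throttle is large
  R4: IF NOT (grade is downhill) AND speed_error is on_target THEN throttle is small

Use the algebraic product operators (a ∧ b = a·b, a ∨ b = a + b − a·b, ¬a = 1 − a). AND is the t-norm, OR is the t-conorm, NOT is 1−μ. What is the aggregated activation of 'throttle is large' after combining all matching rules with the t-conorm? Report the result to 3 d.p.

0.077

R1: accelerating=0.66, flat=0.24; AND[a·b] → w = 0.1584
R2: ¬on_target=1−0.45=0.55, flat=0.24, ¬decelerating=1−0.95=0.05; AND[a·b] → w = 0.0066
R3: accelerating=0.66, on_target=0.45, flat=0.24; AND[a·b] → w = 0.0713
R4: ¬downhill=1−0.49=0.51, on_target=0.45; AND[a·b] → w = 0.2295
Rules with consequent 'large': {R2, R3} → strengths 0.0066, 0.0713
Aggregate via t-conorm [a + b − a·b]: 0.0774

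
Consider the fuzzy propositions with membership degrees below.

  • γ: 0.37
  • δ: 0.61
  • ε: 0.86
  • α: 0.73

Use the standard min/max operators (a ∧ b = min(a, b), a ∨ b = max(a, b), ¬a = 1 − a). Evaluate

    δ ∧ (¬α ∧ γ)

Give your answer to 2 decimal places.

¬α = 1 − 0.73 = 0.27
¬α ∧ γ = min(a, b) on (0.27, 0.37) = 0.27
δ ∧ (¬α ∧ γ) = min(a, b) on (0.61, 0.27) = 0.27

0.27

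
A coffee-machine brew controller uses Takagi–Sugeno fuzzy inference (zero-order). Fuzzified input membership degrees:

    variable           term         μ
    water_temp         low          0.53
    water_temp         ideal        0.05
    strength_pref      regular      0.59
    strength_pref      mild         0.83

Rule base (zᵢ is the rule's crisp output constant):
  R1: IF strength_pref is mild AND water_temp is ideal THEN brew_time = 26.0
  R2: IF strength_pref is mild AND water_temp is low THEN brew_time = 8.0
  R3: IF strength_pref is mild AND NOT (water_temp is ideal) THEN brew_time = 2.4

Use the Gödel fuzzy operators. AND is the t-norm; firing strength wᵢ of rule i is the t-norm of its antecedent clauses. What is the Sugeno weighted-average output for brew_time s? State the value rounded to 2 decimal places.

5.34

R1 (z=26.0): mild=0.83, ideal=0.05; AND[min(a, b)] → w = 0.05
R2 (z=8.0): mild=0.83, low=0.53; AND[min(a, b)] → w = 0.53
R3 (z=2.4): mild=0.83, ¬ideal=1−0.05=0.95; AND[min(a, b)] → w = 0.83
Weighted average = (0.05·26.0 + 0.53·8.0 + 0.83·2.4) / (0.05 + 0.53 + 0.83)
  = 7.5320 / 1.4100 = 5.34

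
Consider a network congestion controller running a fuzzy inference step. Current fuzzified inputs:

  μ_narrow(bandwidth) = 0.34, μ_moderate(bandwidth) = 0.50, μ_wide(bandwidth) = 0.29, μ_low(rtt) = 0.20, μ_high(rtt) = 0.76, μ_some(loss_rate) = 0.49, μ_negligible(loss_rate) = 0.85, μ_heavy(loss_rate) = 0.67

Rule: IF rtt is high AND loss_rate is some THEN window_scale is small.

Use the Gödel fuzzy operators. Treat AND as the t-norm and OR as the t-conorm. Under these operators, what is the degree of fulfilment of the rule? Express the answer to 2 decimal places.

0.49

firing strength: high=0.76, some=0.49; AND[min(a, b)] → w = 0.49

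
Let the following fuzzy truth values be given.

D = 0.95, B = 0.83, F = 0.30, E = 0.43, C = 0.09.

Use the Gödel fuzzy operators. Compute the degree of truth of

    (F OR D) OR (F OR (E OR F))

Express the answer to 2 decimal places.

F OR D = max(a, b) on (0.30, 0.95) = 0.95
E OR F = max(a, b) on (0.43, 0.30) = 0.43
F OR (E OR F) = max(a, b) on (0.30, 0.43) = 0.43
(F OR D) OR (F OR (E OR F)) = max(a, b) on (0.95, 0.43) = 0.95

0.95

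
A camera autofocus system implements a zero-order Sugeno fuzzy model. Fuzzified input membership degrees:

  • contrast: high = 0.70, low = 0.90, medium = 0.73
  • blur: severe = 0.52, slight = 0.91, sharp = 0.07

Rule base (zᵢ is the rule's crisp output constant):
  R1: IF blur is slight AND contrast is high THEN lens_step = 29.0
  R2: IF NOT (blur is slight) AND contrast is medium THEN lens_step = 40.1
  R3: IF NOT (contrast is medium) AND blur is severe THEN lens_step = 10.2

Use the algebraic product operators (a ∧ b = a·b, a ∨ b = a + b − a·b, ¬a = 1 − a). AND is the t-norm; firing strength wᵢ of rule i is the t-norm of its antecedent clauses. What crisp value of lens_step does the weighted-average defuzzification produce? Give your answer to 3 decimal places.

R1 (z=29.0): slight=0.91, high=0.70; AND[a·b] → w = 0.6370
R2 (z=40.1): ¬slight=1−0.91=0.09, medium=0.73; AND[a·b] → w = 0.0657
R3 (z=10.2): ¬medium=1−0.73=0.27, severe=0.52; AND[a·b] → w = 0.1404
Weighted average = (0.6370·29.0 + 0.0657·40.1 + 0.1404·10.2) / (0.6370 + 0.0657 + 0.1404)
  = 22.5396 / 0.8431 = 26.734

26.734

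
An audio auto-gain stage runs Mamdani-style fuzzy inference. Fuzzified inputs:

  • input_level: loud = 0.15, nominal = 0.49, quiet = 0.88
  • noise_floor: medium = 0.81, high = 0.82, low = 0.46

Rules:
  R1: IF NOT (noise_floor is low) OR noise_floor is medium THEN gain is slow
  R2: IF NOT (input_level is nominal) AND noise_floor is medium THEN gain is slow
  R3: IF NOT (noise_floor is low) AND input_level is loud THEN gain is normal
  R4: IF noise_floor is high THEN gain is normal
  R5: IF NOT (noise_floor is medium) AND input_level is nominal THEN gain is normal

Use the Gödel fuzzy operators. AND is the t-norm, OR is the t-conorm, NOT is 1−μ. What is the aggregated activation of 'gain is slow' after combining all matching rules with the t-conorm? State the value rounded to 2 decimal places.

R1: ¬low=1−0.46=0.54, medium=0.81; OR[max(a, b)] → w = 0.81
R2: ¬nominal=1−0.49=0.51, medium=0.81; AND[min(a, b)] → w = 0.51
R3: ¬low=1−0.46=0.54, loud=0.15; AND[min(a, b)] → w = 0.15
R4: high=0.82 → w = 0.82
R5: ¬medium=1−0.81=0.19, nominal=0.49; AND[min(a, b)] → w = 0.19
Rules with consequent 'slow': {R1, R2} → strengths 0.81, 0.51
Aggregate via t-conorm [max(a, b)]: 0.81

0.81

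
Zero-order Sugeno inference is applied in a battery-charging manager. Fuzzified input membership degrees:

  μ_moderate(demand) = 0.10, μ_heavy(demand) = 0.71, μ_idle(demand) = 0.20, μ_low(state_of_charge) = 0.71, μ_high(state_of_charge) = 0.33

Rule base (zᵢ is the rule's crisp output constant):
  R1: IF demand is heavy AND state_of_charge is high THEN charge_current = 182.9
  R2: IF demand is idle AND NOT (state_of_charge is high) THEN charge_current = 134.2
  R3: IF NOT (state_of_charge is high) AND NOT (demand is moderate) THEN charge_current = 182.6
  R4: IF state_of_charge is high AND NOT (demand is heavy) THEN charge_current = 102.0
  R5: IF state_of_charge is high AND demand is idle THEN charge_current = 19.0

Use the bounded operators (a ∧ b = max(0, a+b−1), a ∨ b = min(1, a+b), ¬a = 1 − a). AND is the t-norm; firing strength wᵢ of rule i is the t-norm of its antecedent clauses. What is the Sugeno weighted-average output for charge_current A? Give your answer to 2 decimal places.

182.62

R1 (z=182.9): heavy=0.71, high=0.33; AND[max(0, a+b−1)] → w = 0.04
R2 (z=134.2): idle=0.20, ¬high=1−0.33=0.67; AND[max(0, a+b−1)] → w = 0.00
R3 (z=182.6): ¬high=1−0.33=0.67, ¬moderate=1−0.10=0.90; AND[max(0, a+b−1)] → w = 0.57
R4 (z=102.0): high=0.33, ¬heavy=1−0.71=0.29; AND[max(0, a+b−1)] → w = 0.00
R5 (z=19.0): high=0.33, idle=0.20; AND[max(0, a+b−1)] → w = 0.00
Weighted average = (0.04·182.9 + 0.00·134.2 + 0.57·182.6 + 0.00·102.0 + 0.00·19.0) / (0.04 + 0.00 + 0.57 + 0.00 + 0.00)
  = 111.3980 / 0.6100 = 182.62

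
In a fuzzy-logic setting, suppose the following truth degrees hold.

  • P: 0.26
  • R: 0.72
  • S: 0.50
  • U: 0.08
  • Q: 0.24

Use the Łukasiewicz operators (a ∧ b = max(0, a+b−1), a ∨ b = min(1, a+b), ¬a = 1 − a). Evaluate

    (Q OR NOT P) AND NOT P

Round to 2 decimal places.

0.72

NOT P = 1 − 0.26 = 0.74
Q OR NOT P = min(1, a+b) on (0.24, 0.74) = 0.98
NOT P = 1 − 0.26 = 0.74
(Q OR NOT P) AND NOT P = max(0, a+b−1) on (0.98, 0.74) = 0.72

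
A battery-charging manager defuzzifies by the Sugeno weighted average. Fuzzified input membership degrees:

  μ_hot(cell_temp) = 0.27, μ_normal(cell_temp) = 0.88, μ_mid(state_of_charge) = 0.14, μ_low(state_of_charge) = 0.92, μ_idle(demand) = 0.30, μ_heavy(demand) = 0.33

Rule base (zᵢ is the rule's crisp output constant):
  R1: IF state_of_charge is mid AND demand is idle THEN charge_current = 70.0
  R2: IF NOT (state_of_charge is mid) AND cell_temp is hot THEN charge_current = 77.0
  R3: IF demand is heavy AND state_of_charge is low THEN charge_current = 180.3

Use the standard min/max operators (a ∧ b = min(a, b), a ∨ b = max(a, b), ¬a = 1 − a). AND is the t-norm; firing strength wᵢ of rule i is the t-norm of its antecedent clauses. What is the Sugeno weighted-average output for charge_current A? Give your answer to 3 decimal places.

R1 (z=70.0): mid=0.14, idle=0.30; AND[min(a, b)] → w = 0.14
R2 (z=77.0): ¬mid=1−0.14=0.86, hot=0.27; AND[min(a, b)] → w = 0.27
R3 (z=180.3): heavy=0.33, low=0.92; AND[min(a, b)] → w = 0.33
Weighted average = (0.14·70.0 + 0.27·77.0 + 0.33·180.3) / (0.14 + 0.27 + 0.33)
  = 90.0890 / 0.7400 = 121.742

121.742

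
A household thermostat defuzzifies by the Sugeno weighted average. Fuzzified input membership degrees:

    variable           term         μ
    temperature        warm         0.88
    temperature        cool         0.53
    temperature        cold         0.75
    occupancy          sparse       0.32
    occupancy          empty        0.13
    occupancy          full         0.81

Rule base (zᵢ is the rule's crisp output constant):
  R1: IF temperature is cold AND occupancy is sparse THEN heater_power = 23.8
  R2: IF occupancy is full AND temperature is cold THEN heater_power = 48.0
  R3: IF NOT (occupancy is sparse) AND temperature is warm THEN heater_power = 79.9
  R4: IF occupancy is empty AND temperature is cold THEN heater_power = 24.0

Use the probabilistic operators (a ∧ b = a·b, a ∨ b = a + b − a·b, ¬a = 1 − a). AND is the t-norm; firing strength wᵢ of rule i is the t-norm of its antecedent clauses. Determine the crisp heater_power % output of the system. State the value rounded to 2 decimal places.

R1 (z=23.8): cold=0.75, sparse=0.32; AND[a·b] → w = 0.2400
R2 (z=48.0): full=0.81, cold=0.75; AND[a·b] → w = 0.6075
R3 (z=79.9): ¬sparse=1−0.32=0.68, warm=0.88; AND[a·b] → w = 0.5984
R4 (z=24.0): empty=0.13, cold=0.75; AND[a·b] → w = 0.0975
Weighted average = (0.2400·23.8 + 0.6075·48.0 + 0.5984·79.9 + 0.0975·24.0) / (0.2400 + 0.6075 + 0.5984 + 0.0975)
  = 85.0242 / 1.5434 = 55.09

55.09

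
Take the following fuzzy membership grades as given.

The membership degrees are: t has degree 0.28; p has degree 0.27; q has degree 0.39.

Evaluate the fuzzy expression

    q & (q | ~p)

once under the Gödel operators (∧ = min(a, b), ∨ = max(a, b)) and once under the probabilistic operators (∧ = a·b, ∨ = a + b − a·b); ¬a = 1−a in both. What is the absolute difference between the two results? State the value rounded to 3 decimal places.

0.064

Under Gödel:
  ~p = 1 − 0.27 = 0.73
  q | ~p = max(a, b) on (0.39, 0.73) = 0.73
  q & (q | ~p) = min(a, b) on (0.39, 0.73) = 0.39
  → value = 0.3900
Under probabilistic:
  ~p = 1 − 0.2700 = 0.7300
  q | ~p = a + b − a·b on (0.3900, 0.7300) = 0.8353
  q & (q | ~p) = a·b on (0.3900, 0.8353) = 0.3258
  → value = 0.3258
|0.3900 − 0.3258| = 0.064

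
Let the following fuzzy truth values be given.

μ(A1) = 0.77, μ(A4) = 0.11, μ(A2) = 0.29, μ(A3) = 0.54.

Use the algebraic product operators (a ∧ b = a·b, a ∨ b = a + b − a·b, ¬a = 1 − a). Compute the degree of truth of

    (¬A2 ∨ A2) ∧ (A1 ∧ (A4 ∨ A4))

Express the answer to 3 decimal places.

0.127

¬A2 = 1 − 0.2900 = 0.7100
¬A2 ∨ A2 = a + b − a·b on (0.7100, 0.2900) = 0.7941
A4 ∨ A4 = a + b − a·b on (0.1100, 0.1100) = 0.2079
A1 ∧ (A4 ∨ A4) = a·b on (0.7700, 0.2079) = 0.1601
(¬A2 ∨ A2) ∧ (A1 ∧ (A4 ∨ A4)) = a·b on (0.7941, 0.1601) = 0.1271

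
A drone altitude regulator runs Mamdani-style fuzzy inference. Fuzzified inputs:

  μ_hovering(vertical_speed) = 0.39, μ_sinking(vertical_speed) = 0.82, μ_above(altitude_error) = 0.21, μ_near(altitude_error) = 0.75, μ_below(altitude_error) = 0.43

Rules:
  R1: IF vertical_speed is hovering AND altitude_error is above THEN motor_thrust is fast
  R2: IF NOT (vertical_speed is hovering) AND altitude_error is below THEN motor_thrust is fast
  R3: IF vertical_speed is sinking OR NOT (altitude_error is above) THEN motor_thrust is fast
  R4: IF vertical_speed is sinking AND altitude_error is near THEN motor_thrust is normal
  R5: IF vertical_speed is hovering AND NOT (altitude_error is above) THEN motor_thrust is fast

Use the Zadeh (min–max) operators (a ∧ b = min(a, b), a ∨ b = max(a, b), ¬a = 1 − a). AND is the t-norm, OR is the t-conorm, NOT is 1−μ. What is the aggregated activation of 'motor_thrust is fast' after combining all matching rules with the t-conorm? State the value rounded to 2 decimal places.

R1: hovering=0.39, above=0.21; AND[min(a, b)] → w = 0.21
R2: ¬hovering=1−0.39=0.61, below=0.43; AND[min(a, b)] → w = 0.43
R3: sinking=0.82, ¬above=1−0.21=0.79; OR[max(a, b)] → w = 0.82
R4: sinking=0.82, near=0.75; AND[min(a, b)] → w = 0.75
R5: hovering=0.39, ¬above=1−0.21=0.79; AND[min(a, b)] → w = 0.39
Rules with consequent 'fast': {R1, R2, R3, R5} → strengths 0.21, 0.43, 0.82, 0.39
Aggregate via t-conorm [max(a, b)]: 0.82

0.82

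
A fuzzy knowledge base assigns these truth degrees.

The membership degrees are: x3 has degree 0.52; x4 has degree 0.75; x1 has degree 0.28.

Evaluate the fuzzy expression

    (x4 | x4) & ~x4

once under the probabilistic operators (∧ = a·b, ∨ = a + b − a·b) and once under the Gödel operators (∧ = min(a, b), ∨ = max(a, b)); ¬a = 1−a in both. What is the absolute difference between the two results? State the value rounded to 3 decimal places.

Under probabilistic:
  x4 | x4 = a + b − a·b on (0.7500, 0.7500) = 0.9375
  ~x4 = 1 − 0.7500 = 0.2500
  (x4 | x4) & ~x4 = a·b on (0.9375, 0.2500) = 0.2344
  → value = 0.2344
Under Gödel:
  x4 | x4 = max(a, b) on (0.75, 0.75) = 0.75
  ~x4 = 1 − 0.75 = 0.25
  (x4 | x4) & ~x4 = min(a, b) on (0.75, 0.25) = 0.25
  → value = 0.2500
|0.2344 − 0.2500| = 0.016

0.016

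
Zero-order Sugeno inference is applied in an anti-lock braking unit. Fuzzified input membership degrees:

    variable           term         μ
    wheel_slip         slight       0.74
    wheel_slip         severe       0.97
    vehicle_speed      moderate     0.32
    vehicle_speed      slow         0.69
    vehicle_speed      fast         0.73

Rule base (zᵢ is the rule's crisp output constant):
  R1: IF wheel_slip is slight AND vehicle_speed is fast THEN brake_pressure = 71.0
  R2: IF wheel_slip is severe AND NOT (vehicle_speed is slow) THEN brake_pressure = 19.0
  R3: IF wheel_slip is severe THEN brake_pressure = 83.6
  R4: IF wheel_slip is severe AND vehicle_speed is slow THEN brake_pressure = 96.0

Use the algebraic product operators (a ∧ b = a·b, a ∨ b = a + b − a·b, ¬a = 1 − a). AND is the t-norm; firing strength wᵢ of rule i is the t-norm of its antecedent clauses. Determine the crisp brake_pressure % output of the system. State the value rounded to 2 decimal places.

R1 (z=71.0): slight=0.74, fast=0.73; AND[a·b] → w = 0.5402
R2 (z=19.0): severe=0.97, ¬slow=1−0.69=0.31; AND[a·b] → w = 0.3007
R3 (z=83.6): severe=0.97 → w = 0.9700
R4 (z=96.0): severe=0.97, slow=0.69; AND[a·b] → w = 0.6693
Weighted average = (0.5402·71.0 + 0.3007·19.0 + 0.9700·83.6 + 0.6693·96.0) / (0.5402 + 0.3007 + 0.9700 + 0.6693)
  = 189.4123 / 2.4802 = 76.37

76.37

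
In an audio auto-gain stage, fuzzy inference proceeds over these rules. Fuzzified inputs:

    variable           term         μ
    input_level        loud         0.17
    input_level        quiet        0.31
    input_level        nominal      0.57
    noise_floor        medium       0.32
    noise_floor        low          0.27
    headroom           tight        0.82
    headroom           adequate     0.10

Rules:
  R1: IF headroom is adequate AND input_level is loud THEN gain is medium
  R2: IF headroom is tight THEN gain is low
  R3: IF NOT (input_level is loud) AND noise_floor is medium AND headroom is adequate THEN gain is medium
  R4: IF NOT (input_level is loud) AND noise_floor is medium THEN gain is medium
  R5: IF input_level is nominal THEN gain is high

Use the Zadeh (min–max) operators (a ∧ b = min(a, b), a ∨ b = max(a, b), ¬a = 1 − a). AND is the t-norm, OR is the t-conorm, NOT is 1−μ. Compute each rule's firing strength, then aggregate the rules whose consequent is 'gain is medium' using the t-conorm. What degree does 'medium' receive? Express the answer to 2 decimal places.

R1: adequate=0.10, loud=0.17; AND[min(a, b)] → w = 0.10
R2: tight=0.82 → w = 0.82
R3: ¬loud=1−0.17=0.83, medium=0.32, adequate=0.10; AND[min(a, b)] → w = 0.10
R4: ¬loud=1−0.17=0.83, medium=0.32; AND[min(a, b)] → w = 0.32
R5: nominal=0.57 → w = 0.57
Rules with consequent 'medium': {R1, R3, R4} → strengths 0.10, 0.10, 0.32
Aggregate via t-conorm [max(a, b)]: 0.32

0.32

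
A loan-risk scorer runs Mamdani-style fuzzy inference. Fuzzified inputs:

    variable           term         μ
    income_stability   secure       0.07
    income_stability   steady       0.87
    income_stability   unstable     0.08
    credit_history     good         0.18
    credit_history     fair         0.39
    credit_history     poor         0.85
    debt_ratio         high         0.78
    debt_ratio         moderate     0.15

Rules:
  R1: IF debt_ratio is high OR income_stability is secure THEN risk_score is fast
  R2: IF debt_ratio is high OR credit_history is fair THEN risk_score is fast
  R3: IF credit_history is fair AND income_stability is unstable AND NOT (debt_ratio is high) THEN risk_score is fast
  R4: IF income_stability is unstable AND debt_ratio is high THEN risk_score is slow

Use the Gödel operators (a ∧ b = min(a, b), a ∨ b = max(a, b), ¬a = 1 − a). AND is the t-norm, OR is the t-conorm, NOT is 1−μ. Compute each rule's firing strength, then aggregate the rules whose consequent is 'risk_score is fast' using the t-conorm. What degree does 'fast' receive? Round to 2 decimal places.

R1: high=0.78, secure=0.07; OR[max(a, b)] → w = 0.78
R2: high=0.78, fair=0.39; OR[max(a, b)] → w = 0.78
R3: fair=0.39, unstable=0.08, ¬high=1−0.78=0.22; AND[min(a, b)] → w = 0.08
R4: unstable=0.08, high=0.78; AND[min(a, b)] → w = 0.08
Rules with consequent 'fast': {R1, R2, R3} → strengths 0.78, 0.78, 0.08
Aggregate via t-conorm [max(a, b)]: 0.78

0.78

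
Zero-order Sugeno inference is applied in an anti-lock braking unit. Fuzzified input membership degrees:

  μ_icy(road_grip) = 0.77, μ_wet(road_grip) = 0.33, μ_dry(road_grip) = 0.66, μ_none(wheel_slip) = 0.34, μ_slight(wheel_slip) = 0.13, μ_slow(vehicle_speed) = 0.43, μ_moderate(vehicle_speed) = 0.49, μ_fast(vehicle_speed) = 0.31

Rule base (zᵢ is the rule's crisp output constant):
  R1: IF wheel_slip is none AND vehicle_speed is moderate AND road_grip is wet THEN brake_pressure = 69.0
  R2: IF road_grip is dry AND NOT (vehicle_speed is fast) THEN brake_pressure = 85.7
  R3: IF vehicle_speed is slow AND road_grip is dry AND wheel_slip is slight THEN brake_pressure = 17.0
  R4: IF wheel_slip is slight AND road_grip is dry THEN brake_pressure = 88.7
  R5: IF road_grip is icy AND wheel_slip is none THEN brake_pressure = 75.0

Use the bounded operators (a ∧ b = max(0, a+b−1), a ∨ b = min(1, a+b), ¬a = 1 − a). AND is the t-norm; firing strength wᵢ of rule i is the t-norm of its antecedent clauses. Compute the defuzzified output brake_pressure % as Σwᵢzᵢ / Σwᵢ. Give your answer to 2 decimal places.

R1 (z=69.0): none=0.34, moderate=0.49, wet=0.33; AND[max(0, a+b−1)] → w = 0.00
R2 (z=85.7): dry=0.66, ¬fast=1−0.31=0.69; AND[max(0, a+b−1)] → w = 0.35
R3 (z=17.0): slow=0.43, dry=0.66, slight=0.13; AND[max(0, a+b−1)] → w = 0.00
R4 (z=88.7): slight=0.13, dry=0.66; AND[max(0, a+b−1)] → w = 0.00
R5 (z=75.0): icy=0.77, none=0.34; AND[max(0, a+b−1)] → w = 0.11
Weighted average = (0.00·69.0 + 0.35·85.7 + 0.00·17.0 + 0.00·88.7 + 0.11·75.0) / (0.00 + 0.35 + 0.00 + 0.00 + 0.11)
  = 38.2450 / 0.4600 = 83.14

83.14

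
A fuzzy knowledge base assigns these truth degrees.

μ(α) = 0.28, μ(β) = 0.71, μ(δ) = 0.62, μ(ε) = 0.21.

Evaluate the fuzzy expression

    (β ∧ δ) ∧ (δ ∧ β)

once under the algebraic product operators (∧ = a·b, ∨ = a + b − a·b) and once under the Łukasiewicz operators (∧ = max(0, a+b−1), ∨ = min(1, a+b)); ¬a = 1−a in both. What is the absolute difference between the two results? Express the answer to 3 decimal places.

0.194

Under algebraic product:
  β ∧ δ = a·b on (0.7100, 0.6200) = 0.4402
  δ ∧ β = a·b on (0.6200, 0.7100) = 0.4402
  (β ∧ δ) ∧ (δ ∧ β) = a·b on (0.4402, 0.4402) = 0.1938
  → value = 0.1938
Under Łukasiewicz:
  β ∧ δ = max(0, a+b−1) on (0.71, 0.62) = 0.33
  δ ∧ β = max(0, a+b−1) on (0.62, 0.71) = 0.33
  (β ∧ δ) ∧ (δ ∧ β) = max(0, a+b−1) on (0.33, 0.33) = 0.00
  → value = 0.0000
|0.1938 − 0.0000| = 0.194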